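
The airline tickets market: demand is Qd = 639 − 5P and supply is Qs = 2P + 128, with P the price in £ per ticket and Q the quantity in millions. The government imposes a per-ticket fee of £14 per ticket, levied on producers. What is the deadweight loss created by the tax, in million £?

Without the tax, 639 − 5P = 2P + 128 gives 7P = 511, so P* = £73 and Q* = 274.
With the tax collected from producers, supply shifts: Qs = 2(P − 14) + 128.
Solving gives Q = 254 with consumers paying £77 and producers receiving £63 (the £14 wedge).
Quantity falls by |ΔQ| = |274 − 254| = 20.
DWL = ½ · t · |ΔQ| = ½ · 14 · 20 = £140.

Deadweight loss = £140 million.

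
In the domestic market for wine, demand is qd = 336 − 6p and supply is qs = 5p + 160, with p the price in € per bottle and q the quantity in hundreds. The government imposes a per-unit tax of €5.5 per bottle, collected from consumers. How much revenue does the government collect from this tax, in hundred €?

Before the tax: set 336 − 6p = 5p + 160 → p* = €16, q* = 240.
With the tax collected from consumers, demand (in seller-price terms) shifts: qd = 336 − 6(p + 5.5).
Solving gives q = 225 with consumers paying €18.5 and sellers receiving €13 (the €5.5 wedge).
Revenue = t · Q = 5.5 · 225 = €1237.5.

Tax revenue = €1237.5 hundred.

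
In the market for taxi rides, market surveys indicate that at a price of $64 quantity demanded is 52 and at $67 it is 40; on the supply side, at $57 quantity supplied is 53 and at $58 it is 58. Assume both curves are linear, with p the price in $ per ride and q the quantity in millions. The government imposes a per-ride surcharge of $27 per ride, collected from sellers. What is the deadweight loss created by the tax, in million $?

Deadweight loss = $810 million.

Demand slope: (40 − 52)/(67 − 64) = -4, so qd = 308 − 4p.
Supply slope: (58 − 53)/(58 − 57) = 5, so qs = 5p − 232.
Without the tax, 308 − 4p = 5p − 232 gives 9p = 540, so p* = $60 and q* = 68.
With the tax collected from sellers, supply shifts: qs = 5(p − 27) − 232.
Solving gives q = 8 with buyers paying $75 and sellers receiving $48 (the $27 wedge).
Quantity falls by |ΔQ| = |68 − 8| = 60.
DWL = ½ · t · |ΔQ| = ½ · 27 · 60 = $810.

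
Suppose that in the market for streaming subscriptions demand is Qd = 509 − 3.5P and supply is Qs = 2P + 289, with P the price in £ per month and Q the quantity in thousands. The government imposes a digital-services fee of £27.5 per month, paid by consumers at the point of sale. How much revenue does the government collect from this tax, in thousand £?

Tax revenue = £9185 thousand.

Without the tax, 509 − 3.5P = 2P + 289 gives 5.5P = 220, so P* = £40 and Q* = 369.
With the tax collected from consumers, demand (in seller-price terms) shifts: Qd = 509 − 3.5(P + 27.5).
Solving gives Q = 334 with consumers paying £50 and sellers receiving £22.5 (the £27.5 wedge).
Revenue = t · Q = 27.5 · 334 = £9185.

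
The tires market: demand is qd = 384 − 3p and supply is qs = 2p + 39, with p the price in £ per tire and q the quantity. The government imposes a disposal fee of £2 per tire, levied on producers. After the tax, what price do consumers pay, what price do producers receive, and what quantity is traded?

Before the tax: set 384 − 3p = 2p + 39 → p* = £69, q* = 177.
With the tax collected from producers, supply shifts: qs = 2(p − 2) + 39.
New equilibrium: consumers pay £69.8, producers receive £67.8, q = 174.6. (Wedge: pb − ps = 2.)
The less price-elastic side of the market bears the larger share of a per-unit tax.

Consumers pay £69.8; producers receive £67.8; quantity = 174.6.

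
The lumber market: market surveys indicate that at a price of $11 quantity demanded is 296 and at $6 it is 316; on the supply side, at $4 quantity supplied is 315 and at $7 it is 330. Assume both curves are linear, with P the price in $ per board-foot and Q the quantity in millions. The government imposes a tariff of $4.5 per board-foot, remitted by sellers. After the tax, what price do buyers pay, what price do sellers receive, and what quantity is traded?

Demand slope: (316 − 296)/(6 − 11) = -4, so Qd = 340 − 4P.
Supply slope: (330 − 315)/(7 − 4) = 5, so Qs = 5P + 295.
Without the tax, 340 − 4P = 5P + 295 gives 9P = 45, so P* = $5 and Q* = 320.
With the tax collected from sellers, supply shifts: Qs = 5(P − 4.5) + 295.
New equilibrium: buyers pay $7.5, sellers receive $3, Q = 310. (Wedge: Pb − Ps = 4.5.)
The less price-elastic side of the market bears the larger share of a per-unit tax.

Buyers pay $7.5; sellers receive $3; quantity = 310.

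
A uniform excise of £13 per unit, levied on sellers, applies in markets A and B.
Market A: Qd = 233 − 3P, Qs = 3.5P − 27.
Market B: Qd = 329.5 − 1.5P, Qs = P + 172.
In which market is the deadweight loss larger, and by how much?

Market A: pre-tax P* = £40, Q* = 113; post-tax Q = 92; deadweight loss = £136.5.
Market B: pre-tax P* = £63, Q* = 235; post-tax Q = 227.2; deadweight loss = £50.7.
Difference: £136.5 vs £50.7 → market A is larger by £85.8.

Market A, by £85.8.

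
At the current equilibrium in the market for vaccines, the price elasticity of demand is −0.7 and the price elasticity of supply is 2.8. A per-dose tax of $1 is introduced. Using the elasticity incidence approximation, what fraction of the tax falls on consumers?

Consumers' share ≈ 0.8.

Incidence ratio: consumers' share ≈ εs / (εs + |εd|) = 2.8 / (2.8 + 0.7) = 0.8.
Supply is the more elastic side, so consumers bear the larger share.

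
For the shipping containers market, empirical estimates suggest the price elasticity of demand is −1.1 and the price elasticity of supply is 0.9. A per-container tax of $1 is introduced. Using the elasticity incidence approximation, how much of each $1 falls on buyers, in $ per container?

Buyers bear ≈ $0.45 per container.

Incidence ratio: buyers' share ≈ εs / (εs + |εd|) = 0.9 / (0.9 + 1.1) = 0.45.
So buyers bear ≈ 0.45 × $1 = $0.45; producers bear $0.55.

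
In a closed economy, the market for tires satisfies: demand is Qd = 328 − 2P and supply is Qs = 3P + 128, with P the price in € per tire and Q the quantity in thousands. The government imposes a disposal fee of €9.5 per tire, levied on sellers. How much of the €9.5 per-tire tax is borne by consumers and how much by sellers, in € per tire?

Without the tax, 328 − 2P = 3P + 128 gives 5P = 200, so P* = €40 and Q* = 248.
With the tax collected from sellers, supply shifts: Qs = 3(P − 9.5) + 128.
Solving gives Q = 236.6 with consumers paying €45.7 and sellers receiving €36.2 (the €9.5 wedge).
Burden on consumers: €5.7; on sellers: €3.8. (They sum to €9.5.)

Consumers bear €5.7 per tire; sellers bear €3.8 per tire.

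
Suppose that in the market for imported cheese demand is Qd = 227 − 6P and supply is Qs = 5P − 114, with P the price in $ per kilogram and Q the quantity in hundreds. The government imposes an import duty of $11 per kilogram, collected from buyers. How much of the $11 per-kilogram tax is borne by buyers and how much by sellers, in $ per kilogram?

Buyers bear $5 per kilogram; sellers bear $6 per kilogram.

Without the tax, 227 − 6P = 5P − 114 gives 11P = 341, so P* = $31 and Q* = 41.
With the tax collected from buyers, demand (in seller-price terms) shifts: Qd = 227 − 6(P + 11).
New equilibrium: buyers pay $36, sellers receive $25, Q = 11. (Wedge: Pb − Ps = 11.)
Burden on buyers: $5; on sellers: $6. (They sum to $11.)
The less price-elastic side of the market bears the larger share of a per-unit tax.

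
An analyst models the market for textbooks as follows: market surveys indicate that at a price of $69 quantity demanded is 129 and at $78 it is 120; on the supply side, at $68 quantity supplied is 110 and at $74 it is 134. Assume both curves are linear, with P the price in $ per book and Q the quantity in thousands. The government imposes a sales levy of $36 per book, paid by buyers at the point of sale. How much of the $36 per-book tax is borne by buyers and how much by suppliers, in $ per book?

Demand slope: (120 − 129)/(78 − 69) = -1, so Qd = 198 − P.
Supply slope: (134 − 110)/(74 − 68) = 4, so Qs = 4P − 162.
Before the tax: set 198 − P = 4P − 162 → P* = $72, Q* = 126.
With the tax collected from buyers, demand (in seller-price terms) shifts: Qd = 198 − (P + 36).
Solving gives Q = 97.2 with buyers paying $100.8 and suppliers receiving $64.8 (the $36 wedge).
Burden on buyers: $28.8; on suppliers: $7.2. (They sum to $36.)
The less price-elastic side of the market bears the larger share of a per-unit tax.

Buyers bear $28.8 per book; suppliers bear $7.2 per book.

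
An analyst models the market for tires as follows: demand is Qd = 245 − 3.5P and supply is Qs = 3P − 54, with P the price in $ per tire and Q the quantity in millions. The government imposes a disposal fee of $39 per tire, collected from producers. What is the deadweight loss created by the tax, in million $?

Before the tax: set 245 − 3.5P = 3P − 54 → P* = $46, Q* = 84.
With the tax collected from producers, supply shifts: Qs = 3(P − 39) − 54.
Solving gives Q = 21 with buyers paying $64 and producers receiving $25 (the $39 wedge).
Quantity falls by |ΔQ| = |84 − 21| = 63.
DWL = ½ · t · |ΔQ| = ½ · 39 · 63 = $1228.5.

Deadweight loss = $1228.5 million.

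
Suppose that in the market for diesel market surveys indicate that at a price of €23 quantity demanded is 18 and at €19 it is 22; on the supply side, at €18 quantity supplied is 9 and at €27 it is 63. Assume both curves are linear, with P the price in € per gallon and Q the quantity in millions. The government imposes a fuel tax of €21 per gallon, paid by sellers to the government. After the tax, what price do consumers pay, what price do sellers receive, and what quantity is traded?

Consumers pay €38; sellers receive €17; quantity = 3.

Demand slope: (22 − 18)/(19 − 23) = -1, so Qd = 41 − P.
Supply slope: (63 − 9)/(27 − 18) = 6, so Qs = 6P − 99.
Before the tax: set 41 − P = 6P − 99 → P* = €20, Q* = 21.
With the tax collected from sellers, supply shifts: Qs = 6(P − 21) − 99.
Solving gives Q = 3 with consumers paying €38 and sellers receiving €17 (the €21 wedge).
The less price-elastic side of the market bears the larger share of a per-unit tax.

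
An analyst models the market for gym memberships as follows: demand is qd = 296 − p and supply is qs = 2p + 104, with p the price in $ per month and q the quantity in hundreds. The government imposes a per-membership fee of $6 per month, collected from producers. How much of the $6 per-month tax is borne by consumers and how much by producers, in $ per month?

Without the tax, 296 − p = 2p + 104 gives 3p = 192, so p* = $64 and q* = 232.
With the tax collected from producers, supply shifts: qs = 2(p − 6) + 104.
New equilibrium: consumers pay $68, producers receive $62, q = 228. (Wedge: pb − ps = 6.)
Burden on consumers: $4; on producers: $2. (They sum to $6.)
The less price-elastic side of the market bears the larger share of a per-unit tax.

Consumers bear $4 per month; producers bear $2 per month.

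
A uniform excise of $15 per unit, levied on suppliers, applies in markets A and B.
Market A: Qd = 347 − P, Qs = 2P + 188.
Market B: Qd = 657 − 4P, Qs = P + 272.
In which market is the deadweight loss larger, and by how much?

Market A: pre-tax P* = $53, Q* = 294; post-tax Q = 284; deadweight loss = $75.
Market B: pre-tax P* = $77, Q* = 349; post-tax Q = 337; deadweight loss = $90.
Difference: $75 vs $90 → market B is larger by $15.

Market B, by $15.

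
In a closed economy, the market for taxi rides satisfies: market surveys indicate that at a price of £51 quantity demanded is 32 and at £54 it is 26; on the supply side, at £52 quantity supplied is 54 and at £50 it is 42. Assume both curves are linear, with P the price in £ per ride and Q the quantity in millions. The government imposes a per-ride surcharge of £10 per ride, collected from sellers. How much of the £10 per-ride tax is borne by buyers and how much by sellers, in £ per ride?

Demand slope: (26 − 32)/(54 − 51) = -2, so Qd = 134 − 2P.
Supply slope: (42 − 54)/(50 − 52) = 6, so Qs = 6P − 258.
Without the tax, 134 − 2P = 6P − 258 gives 8P = 392, so P* = £49 and Q* = 36.
With the tax collected from sellers, supply shifts: Qs = 6(P − 10) − 258.
Solving gives Q = 21 with buyers paying £56.5 and sellers receiving £46.5 (the £10 wedge).
Burden on buyers: £7.5; on sellers: £2.5. (They sum to £10.)
The less price-elastic side of the market bears the larger share of a per-unit tax.

Buyers bear £7.5 per ride; sellers bear £2.5 per ride.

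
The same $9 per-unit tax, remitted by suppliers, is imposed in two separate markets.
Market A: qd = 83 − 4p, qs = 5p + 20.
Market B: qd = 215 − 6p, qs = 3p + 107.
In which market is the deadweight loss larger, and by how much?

Market A: pre-tax p* = $7, q* = 55; post-tax q = 35; deadweight loss = $90.
Market B: pre-tax p* = $12, q* = 143; post-tax q = 125; deadweight loss = $81.
Difference: $90 vs $81 → market A is larger by $9.

Market A, by $9.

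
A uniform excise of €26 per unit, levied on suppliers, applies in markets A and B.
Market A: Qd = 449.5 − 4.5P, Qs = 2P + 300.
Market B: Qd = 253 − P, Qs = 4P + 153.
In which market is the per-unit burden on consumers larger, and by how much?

Market A: pre-tax P* = €23, Q* = 346; post-tax Q = 310; per-unit burden on consumers = €8.
Market B: pre-tax P* = €20, Q* = 233; post-tax Q = 212.2; per-unit burden on consumers = €20.8.
Difference: €8 vs €20.8 → market B is larger by €12.8.

Market B, by €12.8.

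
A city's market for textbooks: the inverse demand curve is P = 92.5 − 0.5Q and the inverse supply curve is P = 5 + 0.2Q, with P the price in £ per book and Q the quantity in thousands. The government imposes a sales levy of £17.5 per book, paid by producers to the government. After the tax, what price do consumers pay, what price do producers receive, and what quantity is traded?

Consumers pay £42.5; producers receive £25; quantity = 100.

Rewrite in direct form: Qd = 185 − 2P and Qs = 5P − 25.
Without the tax, 185 − 2P = 5P − 25 gives 7P = 210, so P* = £30 and Q* = 125.
With the tax collected from producers, supply shifts: Qs = 5(P − 17.5) − 25.
New equilibrium: consumers pay £42.5, producers receive £25, Q = 100. (Wedge: Pb − Ps = 17.5.)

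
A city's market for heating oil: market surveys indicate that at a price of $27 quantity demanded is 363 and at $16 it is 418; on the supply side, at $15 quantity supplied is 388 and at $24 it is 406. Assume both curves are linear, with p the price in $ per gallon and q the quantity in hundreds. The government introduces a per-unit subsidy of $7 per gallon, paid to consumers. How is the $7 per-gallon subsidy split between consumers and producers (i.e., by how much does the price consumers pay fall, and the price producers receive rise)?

Consumers gain $2 per gallon; producers gain $5 per gallon.

Demand slope: (418 − 363)/(16 − 27) = -5, so qd = 498 − 5p.
Supply slope: (406 − 388)/(24 − 15) = 2, so qs = 2p + 358.
Without the subsidy, 498 − 5p = 2p + 358 gives 7p = 140, so p* = $20 and q* = 398.
With a per-unit subsidy paid to consumers, each effectively pays p − 7, so demand becomes qd = 498 − 5(p − 7).
New equilibrium: consumers pay $18, producers receive $25, q = 408. (Wedge: pb − ps = −7.)
Gain to consumers: $2; to producers: $5. (They sum to $7.)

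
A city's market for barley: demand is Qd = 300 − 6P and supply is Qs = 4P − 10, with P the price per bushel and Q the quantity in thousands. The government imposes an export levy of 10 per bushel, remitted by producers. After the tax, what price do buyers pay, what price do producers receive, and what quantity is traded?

Buyers pay 35; producers receive 25; quantity = 90.

Without the tax, 300 − 6P = 4P − 10 gives 10P = 310, so P* = 31 and Q* = 114.
With the tax collected from producers, supply shifts: Qs = 4(P − 10) − 10.
New equilibrium: buyers pay 35, producers receive 25, Q = 90. (Wedge: Pb − Ps = 10.)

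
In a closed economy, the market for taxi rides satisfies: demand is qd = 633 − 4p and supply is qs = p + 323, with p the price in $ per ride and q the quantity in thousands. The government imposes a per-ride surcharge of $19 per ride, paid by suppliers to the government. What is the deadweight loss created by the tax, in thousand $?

Deadweight loss = $144.4 thousand.

Before the tax: set 633 − 4p = p + 323 → p* = $62, q* = 385.
With the tax collected from suppliers, supply shifts: qs = (p − 19) + 323.
New equilibrium: consumers pay $65.8, suppliers receive $46.8, q = 369.8. (Wedge: pb − ps = 19.)
Quantity falls by |ΔQ| = |385 − 369.8| = 15.2.
DWL = ½ · t · |ΔQ| = ½ · 19 · 15.2 = $144.4.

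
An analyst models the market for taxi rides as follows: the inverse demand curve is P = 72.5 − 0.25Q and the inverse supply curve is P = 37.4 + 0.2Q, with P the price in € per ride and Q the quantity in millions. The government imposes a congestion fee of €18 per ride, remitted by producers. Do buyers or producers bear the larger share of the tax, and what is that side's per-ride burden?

Buyers bear the larger share: €10 per ride.

Rewrite in direct form: Qd = 290 − 4P and Qs = 5P − 187.
Without the tax, 290 − 4P = 5P − 187 gives 9P = 477, so P* = €53 and Q* = 78.
With the tax collected from producers, supply shifts: Qs = 5(P − 18) − 187.
New equilibrium: buyers pay €63, producers receive €45, Q = 38. (Wedge: Pb − Ps = 18.)
Per-ride burden: buyers €10, producers €8.
Buyers take the larger share because demand is less price-elastic here (demand slope 4 vs supply slope 5).
The less price-elastic side of the market bears the larger share of a per-unit tax.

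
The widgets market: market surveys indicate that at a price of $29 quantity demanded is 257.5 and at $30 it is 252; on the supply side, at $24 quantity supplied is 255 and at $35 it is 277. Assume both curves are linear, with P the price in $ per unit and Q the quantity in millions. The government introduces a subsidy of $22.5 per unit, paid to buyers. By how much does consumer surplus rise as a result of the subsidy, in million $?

Demand slope: (252 − 257.5)/(30 − 29) = -5.5, so Qd = 417 − 5.5P.
Supply slope: (277 − 255)/(35 − 24) = 2, so Qs = 2P + 207.
Without the subsidy, 417 − 5.5P = 2P + 207 gives 7.5P = 210, so P* = $28 and Q* = 263.
With a per-unit subsidy paid to buyers, each effectively pays P − 22.5, so demand becomes Qd = 417 − 5.5(P − 22.5).
Solving gives Q = 296 with buyers paying $22 and suppliers receiving $44.5 (the $22.5 wedge).
ΔCS is the trapezoid between Q = 296 and Q = 263 of height $6: ½ · (263 + 296) · 6 = $1677.

Consumer surplus rises by $1677 million.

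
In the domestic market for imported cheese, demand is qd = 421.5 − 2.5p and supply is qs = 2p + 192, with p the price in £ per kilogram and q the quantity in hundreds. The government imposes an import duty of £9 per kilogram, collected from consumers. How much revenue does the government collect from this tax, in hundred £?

Tax revenue = £2556 hundred.

Before the tax: set 421.5 − 2.5p = 2p + 192 → p* = £51, q* = 294.
With the tax collected from consumers, demand (in seller-price terms) shifts: qd = 421.5 − 2.5(p + 9).
New equilibrium: consumers pay £55, sellers receive £46, q = 284. (Wedge: pb − ps = 9.)
Revenue = t · Q = 9 · 284 = £2556.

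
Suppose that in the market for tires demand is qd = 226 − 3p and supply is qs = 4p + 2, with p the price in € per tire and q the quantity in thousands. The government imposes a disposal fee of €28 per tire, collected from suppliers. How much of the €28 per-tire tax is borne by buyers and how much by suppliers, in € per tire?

Buyers bear €16 per tire; suppliers bear €12 per tire.

Before the tax: set 226 − 3p = 4p + 2 → p* = €32, q* = 130.
With the tax collected from suppliers, supply shifts: qs = 4(p − 28) + 2.
New equilibrium: buyers pay €48, suppliers receive €20, q = 82. (Wedge: pb − ps = 28.)
Burden on buyers: €16; on suppliers: €12. (They sum to €28.)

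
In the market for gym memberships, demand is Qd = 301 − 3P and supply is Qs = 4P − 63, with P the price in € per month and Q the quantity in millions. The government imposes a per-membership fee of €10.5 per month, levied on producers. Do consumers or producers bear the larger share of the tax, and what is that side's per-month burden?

Without the tax, 301 − 3P = 4P − 63 gives 7P = 364, so P* = €52 and Q* = 145.
With the tax collected from producers, supply shifts: Qs = 4(P − 10.5) − 63.
New equilibrium: consumers pay €58, producers receive €47.5, Q = 127. (Wedge: Pb − Ps = 10.5.)
Per-month burden: consumers €6, producers €4.5.
Consumers take the larger share because demand is less price-elastic here (demand slope 3 vs supply slope 4).

Consumers bear the larger share: €6 per month.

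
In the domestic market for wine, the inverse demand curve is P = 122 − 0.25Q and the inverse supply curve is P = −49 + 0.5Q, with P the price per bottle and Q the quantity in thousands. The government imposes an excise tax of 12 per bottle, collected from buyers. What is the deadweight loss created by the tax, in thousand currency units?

Rewrite in direct form: Qd = 488 − 4P and Qs = 2P + 98.
Without the tax, 488 − 4P = 2P + 98 gives 6P = 390, so P* = 65 and Q* = 228.
With the tax collected from buyers, demand (in seller-price terms) shifts: Qd = 488 − 4(P + 12).
New equilibrium: buyers pay 69, sellers receive 57, Q = 212. (Wedge: Pb − Ps = 12.)
Quantity falls by |ΔQ| = |228 − 212| = 16.
DWL = ½ · t · |ΔQ| = ½ · 12 · 16 = 96.

Deadweight loss = 96 thousand.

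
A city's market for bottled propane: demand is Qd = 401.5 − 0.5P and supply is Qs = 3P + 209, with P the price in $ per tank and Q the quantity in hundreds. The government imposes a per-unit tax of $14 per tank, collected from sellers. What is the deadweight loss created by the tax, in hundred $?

Deadweight loss = $42 hundred.

Without the tax, 401.5 − 0.5P = 3P + 209 gives 3.5P = 192.5, so P* = $55 and Q* = 374.
With the tax collected from sellers, supply shifts: Qs = 3(P − 14) + 209.
New equilibrium: buyers pay $67, sellers receive $53, Q = 368. (Wedge: Pb − Ps = 14.)
Quantity falls by |ΔQ| = |374 − 368| = 6.
DWL = ½ · t · |ΔQ| = ½ · 14 · 6 = $42.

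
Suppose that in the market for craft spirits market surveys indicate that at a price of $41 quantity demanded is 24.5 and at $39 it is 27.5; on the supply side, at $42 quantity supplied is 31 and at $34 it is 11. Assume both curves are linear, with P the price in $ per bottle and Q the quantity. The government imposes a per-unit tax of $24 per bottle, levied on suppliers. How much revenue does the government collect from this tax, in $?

Tax revenue = $84.

Demand slope: (27.5 − 24.5)/(39 − 41) = -1.5, so Qd = 86 − 1.5P.
Supply slope: (11 − 31)/(34 − 42) = 2.5, so Qs = 2.5P − 74.
Without the tax, 86 − 1.5P = 2.5P − 74 gives 4P = 160, so P* = $40 and Q* = 26.
With the tax collected from suppliers, supply shifts: Qs = 2.5(P − 24) − 74.
Solving gives Q = 3.5 with buyers paying $55 and suppliers receiving $31 (the $24 wedge).
Revenue = t · Q = 24 · 3.5 = $84.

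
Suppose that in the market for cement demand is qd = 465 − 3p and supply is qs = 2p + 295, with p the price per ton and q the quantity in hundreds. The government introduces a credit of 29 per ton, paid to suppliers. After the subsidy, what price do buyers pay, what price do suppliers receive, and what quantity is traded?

Without the subsidy, 465 − 3p = 2p + 295 gives 5p = 170, so p* = 34 and q* = 363.
With a per-unit subsidy paid to suppliers, each receives p + 29 per unit sold, so supply becomes qs = 2(p + 29) + 295.
New equilibrium: buyers pay 22.4, suppliers receive 51.4, q = 397.8. (Wedge: pb − ps = −29.)

Buyers pay 22.4; suppliers receive 51.4; quantity = 397.8.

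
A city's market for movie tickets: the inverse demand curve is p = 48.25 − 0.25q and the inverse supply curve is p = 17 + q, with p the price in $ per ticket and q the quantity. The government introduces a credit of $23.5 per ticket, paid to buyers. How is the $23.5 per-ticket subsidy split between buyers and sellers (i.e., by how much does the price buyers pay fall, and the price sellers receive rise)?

Buyers gain $4.7 per ticket; sellers gain $18.8 per ticket.

Inverting to q(p) form: qd = 193 − 4p; qs = p − 17.
Before the subsidy: set 193 − 4p = p − 17 → p* = $42, q* = 25.
With a per-unit subsidy paid to buyers, each effectively pays p − 23.5, so demand becomes qd = 193 − 4(p − 23.5).
Solving gives q = 43.8 with buyers paying $37.3 and sellers receiving $60.8 (the $23.5 wedge).
Gain to buyers: $4.7; to sellers: $18.8. (They sum to $23.5.)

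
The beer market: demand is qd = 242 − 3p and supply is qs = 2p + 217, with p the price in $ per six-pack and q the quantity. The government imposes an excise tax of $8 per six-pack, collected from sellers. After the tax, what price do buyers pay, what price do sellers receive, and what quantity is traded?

Without the tax, 242 − 3p = 2p + 217 gives 5p = 25, so p* = $5 and q* = 227.
With the tax collected from sellers, supply shifts: qs = 2(p − 8) + 217.
Solving gives q = 217.4 with buyers paying $8.2 and sellers receiving $0.2 (the $8 wedge).
The less price-elastic side of the market bears the larger share of a per-unit tax.

Buyers pay $8.2; sellers receive $0.2; quantity = 217.4.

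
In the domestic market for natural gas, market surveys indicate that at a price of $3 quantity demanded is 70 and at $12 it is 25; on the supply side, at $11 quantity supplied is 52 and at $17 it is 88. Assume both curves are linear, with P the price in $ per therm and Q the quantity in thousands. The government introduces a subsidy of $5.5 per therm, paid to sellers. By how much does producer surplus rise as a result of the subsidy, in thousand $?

Producer surplus rises by $118.75 thousand.

Demand slope: (25 − 70)/(12 − 3) = -5, so Qd = 85 − 5P.
Supply slope: (88 − 52)/(17 − 11) = 6, so Qs = 6P − 14.
Without the subsidy, 85 − 5P = 6P − 14 gives 11P = 99, so P* = $9 and Q* = 40.
With a per-unit subsidy paid to sellers, each receives P + 5.5 per unit sold, so supply becomes Qs = 6(P + 5.5) − 14.
Solving gives Q = 55 with buyers paying $6 and sellers receiving $11.5 (the $5.5 wedge).
ΔPS is the trapezoid between Q = 55 and Q = 40 of height $2.5: ½ · (40 + 55) · 2.5 = $118.75.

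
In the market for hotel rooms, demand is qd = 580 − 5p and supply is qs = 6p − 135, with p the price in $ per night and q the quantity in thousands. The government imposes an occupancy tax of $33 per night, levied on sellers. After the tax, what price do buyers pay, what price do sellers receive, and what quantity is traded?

Buyers pay $83; sellers receive $50; quantity = 165.

Without the tax, 580 − 5p = 6p − 135 gives 11p = 715, so p* = $65 and q* = 255.
With the tax collected from sellers, supply shifts: qs = 6(p − 33) − 135.
Solving gives q = 165 with buyers paying $83 and sellers receiving $50 (the $33 wedge).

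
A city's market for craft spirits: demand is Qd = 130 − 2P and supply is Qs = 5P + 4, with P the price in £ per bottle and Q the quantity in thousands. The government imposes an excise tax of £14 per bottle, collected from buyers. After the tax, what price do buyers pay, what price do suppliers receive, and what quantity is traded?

Before the tax: set 130 − 2P = 5P + 4 → P* = £18, Q* = 94.
With the tax collected from buyers, demand (in seller-price terms) shifts: Qd = 130 − 2(P + 14).
Solving gives Q = 74 with buyers paying £28 and suppliers receiving £14 (the £14 wedge).
The less price-elastic side of the market bears the larger share of a per-unit tax.

Buyers pay £28; suppliers receive £14; quantity = 74.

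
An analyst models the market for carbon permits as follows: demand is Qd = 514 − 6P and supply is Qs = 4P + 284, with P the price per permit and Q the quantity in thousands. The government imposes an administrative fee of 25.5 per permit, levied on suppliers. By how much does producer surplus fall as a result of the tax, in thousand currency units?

Before the tax: set 514 − 6P = 4P + 284 → P* = 23, Q* = 376.
With the tax collected from suppliers, supply shifts: Qs = 4(P − 25.5) + 284.
Solving gives Q = 314.8 with buyers paying 33.2 and suppliers receiving 7.7 (the 25.5 wedge).
ΔPS is the trapezoid between Q = 314.8 and Q = 376 of height 15.3: ½ · (376 + 314.8) · 15.3 = 5284.62.

Producer surplus falls by 5284.62 thousand.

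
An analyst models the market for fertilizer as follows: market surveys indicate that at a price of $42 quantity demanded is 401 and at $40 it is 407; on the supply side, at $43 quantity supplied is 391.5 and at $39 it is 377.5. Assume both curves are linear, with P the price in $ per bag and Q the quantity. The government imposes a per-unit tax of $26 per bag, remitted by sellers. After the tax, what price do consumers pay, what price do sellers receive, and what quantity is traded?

Demand slope: (407 − 401)/(40 − 42) = -3, so Qd = 527 − 3P.
Supply slope: (377.5 − 391.5)/(39 − 43) = 3.5, so Qs = 3.5P + 241.
Before the tax: set 527 − 3P = 3.5P + 241 → P* = $44, Q* = 395.
With the tax collected from sellers, supply shifts: Qs = 3.5(P − 26) + 241.
Solving gives Q = 353 with consumers paying $58 and sellers receiving $32 (the $26 wedge).

Consumers pay $58; sellers receive $32; quantity = 353.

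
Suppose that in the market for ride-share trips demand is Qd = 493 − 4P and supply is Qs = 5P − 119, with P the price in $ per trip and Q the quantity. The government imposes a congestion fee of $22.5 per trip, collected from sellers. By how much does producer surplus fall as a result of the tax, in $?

Before the tax: set 493 − 4P = 5P − 119 → P* = $68, Q* = 221.
With the tax collected from sellers, supply shifts: Qs = 5(P − 22.5) − 119.
Solving gives Q = 171 with consumers paying $80.5 and sellers receiving $58 (the $22.5 wedge).
ΔPS is the trapezoid between Q = 171 and Q = 221 of height $10: ½ · (221 + 171) · 10 = $1960.

Producer surplus falls by $1960.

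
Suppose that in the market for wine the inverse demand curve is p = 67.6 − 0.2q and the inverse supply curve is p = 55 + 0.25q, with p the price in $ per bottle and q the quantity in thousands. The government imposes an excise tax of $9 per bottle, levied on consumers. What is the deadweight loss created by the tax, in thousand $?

Inverting to q(p) form: qd = 338 − 5p; qs = 4p − 220.
Without the tax, 338 − 5p = 4p − 220 gives 9p = 558, so p* = $62 and q* = 28.
With the tax collected from consumers, demand (in seller-price terms) shifts: qd = 338 − 5(p + 9).
New equilibrium: consumers pay $66, producers receive $57, q = 8. (Wedge: pb − ps = 9.)
Quantity falls by |ΔQ| = |28 − 8| = 20.
DWL = ½ · t · |ΔQ| = ½ · 9 · 20 = $90.

Deadweight loss = $90 thousand.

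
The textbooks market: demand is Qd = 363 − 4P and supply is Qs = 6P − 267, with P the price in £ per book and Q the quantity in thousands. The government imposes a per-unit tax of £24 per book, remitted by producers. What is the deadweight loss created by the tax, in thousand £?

Without the tax, 363 − 4P = 6P − 267 gives 10P = 630, so P* = £63 and Q* = 111.
With the tax collected from producers, supply shifts: Qs = 6(P − 24) − 267.
New equilibrium: consumers pay £77.4, producers receive £53.4, Q = 53.4. (Wedge: Pb − Ps = 24.)
Quantity falls by |ΔQ| = |111 − 53.4| = 57.6.
DWL = ½ · t · |ΔQ| = ½ · 24 · 57.6 = £691.2.

Deadweight loss = £691.2 thousand.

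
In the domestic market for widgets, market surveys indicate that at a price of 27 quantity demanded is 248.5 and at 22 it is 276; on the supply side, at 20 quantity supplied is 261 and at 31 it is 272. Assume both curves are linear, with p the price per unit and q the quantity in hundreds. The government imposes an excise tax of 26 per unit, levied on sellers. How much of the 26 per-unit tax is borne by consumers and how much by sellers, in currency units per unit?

Consumers bear 4 per unit; sellers bear 22 per unit.

Demand slope: (276 − 248.5)/(22 − 27) = -5.5, so qd = 397 − 5.5p.
Supply slope: (272 − 261)/(31 − 20) = 1, so qs = p + 241.
Before the tax: set 397 − 5.5p = p + 241 → p* = 24, q* = 265.
With the tax collected from sellers, supply shifts: qs = (p − 26) + 241.
Solving gives q = 243 with consumers paying 28 and sellers receiving 2 (the 26 wedge).
Burden on consumers: 4; on sellers: 22. (They sum to 26.)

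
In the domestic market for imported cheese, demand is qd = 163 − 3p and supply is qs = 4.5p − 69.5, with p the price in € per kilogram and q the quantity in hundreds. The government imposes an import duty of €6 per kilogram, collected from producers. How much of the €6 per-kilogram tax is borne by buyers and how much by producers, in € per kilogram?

Buyers bear €3.6 per kilogram; producers bear €2.4 per kilogram.

Without the tax, 163 − 3p = 4.5p − 69.5 gives 7.5p = 232.5, so p* = €31 and q* = 70.
With the tax collected from producers, supply shifts: qs = 4.5(p − 6) − 69.5.
New equilibrium: buyers pay €34.6, producers receive €28.6, q = 59.2. (Wedge: pb − ps = 6.)
Burden on buyers: €3.6; on producers: €2.4. (They sum to €6.)
The less price-elastic side of the market bears the larger share of a per-unit tax.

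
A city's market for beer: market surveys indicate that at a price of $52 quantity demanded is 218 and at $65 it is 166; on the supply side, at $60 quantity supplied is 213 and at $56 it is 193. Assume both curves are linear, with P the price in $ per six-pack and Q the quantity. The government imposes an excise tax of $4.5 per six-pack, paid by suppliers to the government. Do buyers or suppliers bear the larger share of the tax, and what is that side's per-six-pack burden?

Buyers bear the larger share: $2.5 per six-pack.

Demand slope: (166 − 218)/(65 − 52) = -4, so Qd = 426 − 4P.
Supply slope: (193 − 213)/(56 − 60) = 5, so Qs = 5P − 87.
Before the tax: set 426 − 4P = 5P − 87 → P* = $57, Q* = 198.
With the tax collected from suppliers, supply shifts: Qs = 5(P − 4.5) − 87.
New equilibrium: buyers pay $59.5, suppliers receive $55, Q = 188. (Wedge: Pb − Ps = 4.5.)
Per-six-pack burden: buyers $2.5, suppliers $2.
Buyers take the larger share because demand is less price-elastic here (demand slope 4 vs supply slope 5).
The less price-elastic side of the market bears the larger share of a per-unit tax.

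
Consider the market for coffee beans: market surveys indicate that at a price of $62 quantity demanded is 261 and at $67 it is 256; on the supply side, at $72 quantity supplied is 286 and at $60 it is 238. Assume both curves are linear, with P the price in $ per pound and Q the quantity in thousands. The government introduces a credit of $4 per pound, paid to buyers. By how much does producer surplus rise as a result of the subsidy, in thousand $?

Producer surplus rises by $207.68 thousand.

Demand slope: (256 − 261)/(67 − 62) = -1, so Qd = 323 − P.
Supply slope: (238 − 286)/(60 − 72) = 4, so Qs = 4P − 2.
Before the subsidy: set 323 − P = 4P − 2 → P* = $65, Q* = 258.
With a per-unit subsidy paid to buyers, each effectively pays P − 4, so demand becomes Qd = 323 − (P − 4).
New equilibrium: buyers pay $61.8, sellers receive $65.8, Q = 261.2. (Wedge: Pb − Ps = −4.)
ΔPS is the trapezoid between Q = 261.2 and Q = 258 of height $0.8: ½ · (258 + 261.2) · 0.8 = $207.68.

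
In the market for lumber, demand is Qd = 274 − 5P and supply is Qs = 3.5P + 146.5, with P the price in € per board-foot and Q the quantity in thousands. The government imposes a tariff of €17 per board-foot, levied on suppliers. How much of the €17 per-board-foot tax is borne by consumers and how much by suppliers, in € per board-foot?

Before the tax: set 274 − 5P = 3.5P + 146.5 → P* = €15, Q* = 199.
With the tax collected from suppliers, supply shifts: Qs = 3.5(P − 17) + 146.5.
New equilibrium: consumers pay €22, suppliers receive €5, Q = 164. (Wedge: Pb − Ps = 17.)
Burden on consumers: €7; on suppliers: €10. (They sum to €17.)
The less price-elastic side of the market bears the larger share of a per-unit tax.

Consumers bear €7 per board-foot; suppliers bear €10 per board-foot.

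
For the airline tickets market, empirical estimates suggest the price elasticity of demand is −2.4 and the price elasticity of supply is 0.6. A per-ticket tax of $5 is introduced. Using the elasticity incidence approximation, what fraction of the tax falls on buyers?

Incidence ratio: buyers' share ≈ εs / (εs + |εd|) = 0.6 / (0.6 + 2.4) = 0.2.
Supply is the less elastic side, so buyers bear the smaller share.

Buyers' share ≈ 0.2.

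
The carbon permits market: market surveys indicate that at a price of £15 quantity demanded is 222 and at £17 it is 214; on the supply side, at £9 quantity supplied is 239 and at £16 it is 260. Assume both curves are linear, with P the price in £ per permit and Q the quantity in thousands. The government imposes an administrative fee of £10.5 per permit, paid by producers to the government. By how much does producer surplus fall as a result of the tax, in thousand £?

Producer surplus falls by £1398 thousand.

Demand slope: (214 − 222)/(17 − 15) = -4, so Qd = 282 − 4P.
Supply slope: (260 − 239)/(16 − 9) = 3, so Qs = 3P + 212.
Without the tax, 282 − 4P = 3P + 212 gives 7P = 70, so P* = £10 and Q* = 242.
With the tax collected from producers, supply shifts: Qs = 3(P − 10.5) + 212.
Solving gives Q = 224 with consumers paying £14.5 and producers receiving £4 (the £10.5 wedge).
ΔPS is the trapezoid between Q = 224 and Q = 242 of height £6: ½ · (242 + 224) · 6 = £1398.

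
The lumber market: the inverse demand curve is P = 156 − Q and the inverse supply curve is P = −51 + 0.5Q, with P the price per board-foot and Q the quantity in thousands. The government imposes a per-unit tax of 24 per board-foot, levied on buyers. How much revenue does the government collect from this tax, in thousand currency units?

Rewrite in direct form: Qd = 156 − P and Qs = 2P + 102.
Without the tax, 156 − P = 2P + 102 gives 3P = 54, so P* = 18 and Q* = 138.
With the tax collected from buyers, demand (in seller-price terms) shifts: Qd = 156 − (P + 24).
New equilibrium: buyers pay 34, producers receive 10, Q = 122. (Wedge: Pb − Ps = 24.)
Revenue = t · Q = 24 · 122 = 2928.

Tax revenue = 2928 thousand.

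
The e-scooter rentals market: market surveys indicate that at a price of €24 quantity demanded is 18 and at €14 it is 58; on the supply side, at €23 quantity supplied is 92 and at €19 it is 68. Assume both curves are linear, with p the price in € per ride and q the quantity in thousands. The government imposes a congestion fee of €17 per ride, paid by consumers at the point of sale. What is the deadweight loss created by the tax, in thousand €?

Deadweight loss = €346.8 thousand.

Demand slope: (58 − 18)/(14 − 24) = -4, so qd = 114 − 4p.
Supply slope: (68 − 92)/(19 − 23) = 6, so qs = 6p − 46.
Without the tax, 114 − 4p = 6p − 46 gives 10p = 160, so p* = €16 and q* = 50.
With the tax collected from consumers, demand (in seller-price terms) shifts: qd = 114 − 4(p + 17).
New equilibrium: consumers pay €26.2, sellers receive €9.2, q = 9.2. (Wedge: pb − ps = 17.)
Quantity falls by |ΔQ| = |50 − 9.2| = 40.8.
DWL = ½ · t · |ΔQ| = ½ · 17 · 40.8 = €346.8.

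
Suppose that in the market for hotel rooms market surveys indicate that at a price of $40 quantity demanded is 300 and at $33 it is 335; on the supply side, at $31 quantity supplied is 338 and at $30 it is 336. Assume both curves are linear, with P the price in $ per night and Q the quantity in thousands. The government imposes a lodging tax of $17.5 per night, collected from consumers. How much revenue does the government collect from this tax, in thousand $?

Tax revenue = $5512.5 thousand.

Demand slope: (335 − 300)/(33 − 40) = -5, so Qd = 500 − 5P.
Supply slope: (336 − 338)/(30 − 31) = 2, so Qs = 2P + 276.
Without the tax, 500 − 5P = 2P + 276 gives 7P = 224, so P* = $32 and Q* = 340.
With the tax collected from consumers, demand (in seller-price terms) shifts: Qd = 500 − 5(P + 17.5).
Solving gives Q = 315 with consumers paying $37 and sellers receiving $19.5 (the $17.5 wedge).
Revenue = t · Q = 17.5 · 315 = $5512.5.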